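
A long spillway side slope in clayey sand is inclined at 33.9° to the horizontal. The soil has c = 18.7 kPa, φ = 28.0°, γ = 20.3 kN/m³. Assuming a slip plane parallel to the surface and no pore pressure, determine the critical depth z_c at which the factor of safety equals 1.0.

Setting FS = 1.00 in FS = [c + γz cos²β tanφ] / [γz sinβ cosβ] and solving for z:
z = c / [γ cosβ (FS·sinβ − cosβ·tanφ)]
  = 18.7 / [20.3·cos33.9°·(1.00·sin33.9° − cos33.9°·tan28.0°)]
  = 18.7 / [20.3·0.8300·(1.00·0.5577 − 0.8300·0.5317)]
  = 18.7 / 1.9616 = 9.533 m

z_c = 9.53 m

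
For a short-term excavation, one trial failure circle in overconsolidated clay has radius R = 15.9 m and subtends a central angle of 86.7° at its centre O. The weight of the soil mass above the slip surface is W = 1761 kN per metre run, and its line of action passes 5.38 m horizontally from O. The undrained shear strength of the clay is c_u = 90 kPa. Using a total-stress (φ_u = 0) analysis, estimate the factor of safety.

Taking moments about the centre O, the resisting moment is provided by the undrained shear strength acting along the arc:
Arc length L_a = R·θ = 15.9·(86.7°·π/180) = 15.9·1.5132 = 24.06 m
M_R = c_u·L_a·R = 90·24.06·15.9 = 34429.7 kN·m/m
M_D = W·d = 1761·5.38 = 9474.2 kN·m/m
FS = M_R / M_D = 34429.7 / 9474.2 = 3.634

FS = 3.63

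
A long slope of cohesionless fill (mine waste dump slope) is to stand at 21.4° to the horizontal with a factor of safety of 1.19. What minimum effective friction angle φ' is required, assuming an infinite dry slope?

φ' = 25.0°

FS = tanφ'/tanβ ⇒ tanφ' = FS · tanβ = 1.19 · tan21.4° = 0.4664
φ' = arctan(0.4664) = 25.00°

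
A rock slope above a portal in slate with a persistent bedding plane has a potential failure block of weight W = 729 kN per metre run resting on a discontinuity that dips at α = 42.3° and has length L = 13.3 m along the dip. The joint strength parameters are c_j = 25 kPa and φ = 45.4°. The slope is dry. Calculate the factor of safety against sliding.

Resolving the block weight along and normal to the plane and applying the Mohr–Coulomb strength on the joint:
N' = W cosα = 729·cos42.3° = 539.2 kN/m
Driving force T = W sinα = 729·sin42.3° = 490.6 kN/m
Resisting force R = c_j·L + N'·tanφ = 25·13.3 + 539.2·tan45.4° = 332.5 + 546.8 = 879.3 kN/m
FS = R / T = 879.3 / 490.6 = 1.792

FS = 1.79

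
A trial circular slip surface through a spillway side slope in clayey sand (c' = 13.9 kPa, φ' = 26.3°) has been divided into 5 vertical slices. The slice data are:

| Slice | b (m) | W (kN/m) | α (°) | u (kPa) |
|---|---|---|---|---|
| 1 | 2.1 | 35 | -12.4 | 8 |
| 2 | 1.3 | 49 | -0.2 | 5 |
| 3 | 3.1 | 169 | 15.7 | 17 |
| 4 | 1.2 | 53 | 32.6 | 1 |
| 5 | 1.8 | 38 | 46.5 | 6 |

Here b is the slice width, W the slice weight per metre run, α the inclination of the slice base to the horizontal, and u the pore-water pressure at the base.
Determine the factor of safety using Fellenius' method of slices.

Ordinary method of slices: FS = Σ[c'·Δl_i + (W_i cosα_i − u_i·Δl_i)·tanφ'] / Σ W_i sinα_i, with Δl_i = b_i / cosα_i.
Slice 1: Δl = 2.1/cos(-12.4°) = 2.150 m; N'_1 = 35·cos(-12.4°) − 8·2.150 = 17.0; c'Δl = 29.89; W sinα = -7.5
Slice 2: Δl = 1.3/cos(-0.2°) = 1.300 m; N'_2 = 49·cos(-0.2°) − 5·1.300 = 42.5; c'Δl = 18.07; W sinα = -0.2
Slice 3: Δl = 3.1/cos15.7° = 3.220 m; N'_3 = 169·cos15.7° − 17·3.220 = 108.0; c'Δl = 44.76; W sinα = 45.7
Slice 4: Δl = 1.2/cos32.6° = 1.424 m; N'_4 = 53·cos32.6° − 1·1.424 = 43.2; c'Δl = 19.80; W sinα = 28.6
Slice 5: Δl = 1.8/cos46.5° = 2.615 m; N'_5 = 38·cos46.5° − 6·2.615 = 10.5; c'Δl = 36.35; W sinα = 27.6
Σc'Δl = 148.9 kN/m; ΣN' = 221.1 kN/m; ΣW sinα = 94.2 kN/m
Resisting = 148.9 + 221.1·tan26.3° = 148.9 + 109.3 = 258.2 kN/m
FS = 258.2 / 94.2 = 2.742

FS = 2.74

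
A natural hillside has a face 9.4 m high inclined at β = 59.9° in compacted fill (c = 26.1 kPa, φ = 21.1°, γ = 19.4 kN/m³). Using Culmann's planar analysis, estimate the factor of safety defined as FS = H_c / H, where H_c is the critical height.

H_c = (4c/γ) · sinβ cosφ / [1 − cos(β − φ)]
    = (4·26.1/19.4) · sin59.9°·cos21.1° / [1 − cos38.8°]
    = 5.381 · 0.8071 / 0.2207 = 19.68 m
FS = H_c / H = 19.68 / 9.4 = 2.094

FS = 2.09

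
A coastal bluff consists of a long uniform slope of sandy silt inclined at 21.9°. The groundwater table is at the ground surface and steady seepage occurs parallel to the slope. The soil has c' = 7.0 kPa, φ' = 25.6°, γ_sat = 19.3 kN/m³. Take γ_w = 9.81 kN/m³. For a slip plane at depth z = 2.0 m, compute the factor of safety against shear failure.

With seepage parallel to the slope and the water table at the surface, the effective normal stress on the slip plane uses the buoyant unit weight γ' = γ_sat − γ_w while the driving shear stress uses γ_sat:
FS = [c' + γ' z cos²β tanφ'] / [γ_sat z sinβ cosβ]
γ' = 19.3 − 9.81 = 9.49 kN/m³
Numerator = 7.0 + 9.49·2.0·cos²21.9°·tan25.6° = 7.0 + 9.49·2.0·0.8609·0.4791 = 14.829 kPa
Denominator = 19.3·2.0·sin21.9°·cos21.9° = 19.3·2.0·0.3730·0.9278 = 13.358 kPa
FS = 14.829 / 13.358 = 1.110

FS = 1.11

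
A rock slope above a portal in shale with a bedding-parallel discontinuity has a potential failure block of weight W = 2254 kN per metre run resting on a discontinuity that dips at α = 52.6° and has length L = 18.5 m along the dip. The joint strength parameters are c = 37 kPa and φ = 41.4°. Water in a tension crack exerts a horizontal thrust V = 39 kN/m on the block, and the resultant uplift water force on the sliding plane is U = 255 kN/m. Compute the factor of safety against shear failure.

FS = 0.90

Resolving the block weight along and normal to the plane and applying the Mohr–Coulomb strength on the joint:
N' = W cosα − U − V sinα = 2254·cos52.6° − 255 − 39·sin52.6° = 1083.0 kN/m
Driving force T = W sinα + V cosα = 2254·sin52.6° + 39·cos52.6° = 1814.3 kN/m
Resisting force R = c·L + N'·tanφ = 37·18.5 + 1083.0·tan41.4° = 684.5 + 954.8 = 1639.3 kN/m
FS = R / T = 1639.3 / 1814.3 = 0.904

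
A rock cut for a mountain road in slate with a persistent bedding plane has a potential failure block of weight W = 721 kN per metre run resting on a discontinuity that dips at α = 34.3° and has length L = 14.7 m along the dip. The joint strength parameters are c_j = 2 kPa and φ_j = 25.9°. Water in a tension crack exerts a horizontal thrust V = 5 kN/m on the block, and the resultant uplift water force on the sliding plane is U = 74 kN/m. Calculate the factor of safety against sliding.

FS = 0.69

Resolving the block weight along and normal to the plane and applying the Mohr–Coulomb strength on the joint:
N' = W cosα − U − V sinα = 721·cos34.3° − 74 − 5·sin34.3° = 518.8 kN/m
Driving force T = W sinα + V cosα = 721·sin34.3° + 5·cos34.3° = 410.4 kN/m
Resisting force R = c_j·L + N'·tanφ_j = 2·14.7 + 518.8·tan25.9° = 29.4 + 251.9 = 281.3 kN/m
FS = R / T = 281.3 / 410.4 = 0.685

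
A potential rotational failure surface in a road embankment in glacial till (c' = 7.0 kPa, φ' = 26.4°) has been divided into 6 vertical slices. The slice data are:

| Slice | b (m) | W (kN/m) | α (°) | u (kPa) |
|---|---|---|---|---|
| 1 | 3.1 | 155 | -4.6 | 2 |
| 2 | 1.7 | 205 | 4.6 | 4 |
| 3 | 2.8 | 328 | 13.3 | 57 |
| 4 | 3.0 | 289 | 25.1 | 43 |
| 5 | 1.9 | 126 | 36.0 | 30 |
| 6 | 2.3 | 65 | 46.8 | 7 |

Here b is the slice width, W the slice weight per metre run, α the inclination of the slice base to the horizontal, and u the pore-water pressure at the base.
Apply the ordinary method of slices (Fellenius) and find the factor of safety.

FS = 1.39

Ordinary method of slices: FS = Σ[c'·Δl_i + (W_i cosα_i − u_i·Δl_i)·tanφ'] / Σ W_i sinα_i, with Δl_i = b_i / cosα_i.
Slice 1: Δl = 3.1/cos(-4.6°) = 3.110 m; N'_1 = 155·cos(-4.6°) − 2·3.110 = 148.3; c'Δl = 21.77; W sinα = -12.4
Slice 2: Δl = 1.7/cos4.6° = 1.705 m; N'_2 = 205·cos4.6° − 4·1.705 = 197.5; c'Δl = 11.94; W sinα = 16.4
Slice 3: Δl = 2.8/cos13.3° = 2.877 m; N'_3 = 328·cos13.3° − 57·2.877 = 155.2; c'Δl = 20.14; W sinα = 75.5
Slice 4: Δl = 3.0/cos25.1° = 3.313 m; N'_4 = 289·cos25.1° − 43·3.313 = 119.3; c'Δl = 23.19; W sinα = 122.6
Slice 5: Δl = 1.9/cos36.0° = 2.349 m; N'_5 = 126·cos36.0° − 30·2.349 = 31.5; c'Δl = 16.44; W sinα = 74.1
Slice 6: Δl = 2.3/cos46.8° = 3.360 m; N'_6 = 65·cos46.8° − 7·3.360 = 21.0; c'Δl = 23.52; W sinα = 47.4
Σc'Δl = 117.0 kN/m; ΣN' = 672.7 kN/m; ΣW sinα = 323.5 kN/m
Resisting = 117.0 + 672.7·tan26.4° = 117.0 + 333.9 = 450.9 kN/m
FS = 450.9 / 323.5 = 1.394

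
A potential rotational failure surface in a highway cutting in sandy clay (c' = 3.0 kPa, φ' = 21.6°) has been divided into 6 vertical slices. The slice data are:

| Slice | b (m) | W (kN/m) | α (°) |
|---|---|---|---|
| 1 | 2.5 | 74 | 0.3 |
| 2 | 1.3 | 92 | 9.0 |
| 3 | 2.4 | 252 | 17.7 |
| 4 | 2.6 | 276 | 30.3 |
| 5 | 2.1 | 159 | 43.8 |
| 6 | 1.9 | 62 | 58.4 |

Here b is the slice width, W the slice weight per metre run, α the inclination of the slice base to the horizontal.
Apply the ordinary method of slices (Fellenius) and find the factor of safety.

Ordinary method of slices: FS = Σ[c'·Δl_i + (W_i cosα_i)·tanφ'] / Σ W_i sinα_i, with Δl_i = b_i / cosα_i.
Slice 1: Δl = 2.5/cos0.3° = 2.500 m; N'_1 = 74·cos0.3° = 74.0; c'Δl = 7.50; W sinα = 0.4
Slice 2: Δl = 1.3/cos9.0° = 1.316 m; N'_2 = 92·cos9.0° = 90.9; c'Δl = 3.95; W sinα = 14.4
Slice 3: Δl = 2.4/cos17.7° = 2.519 m; N'_3 = 252·cos17.7° = 240.1; c'Δl = 7.56; W sinα = 76.6
Slice 4: Δl = 2.6/cos30.3° = 3.011 m; N'_4 = 276·cos30.3° = 238.3; c'Δl = 9.03; W sinα = 139.2
Slice 5: Δl = 2.1/cos43.8° = 2.910 m; N'_5 = 159·cos43.8° = 114.8; c'Δl = 8.73; W sinα = 110.1
Slice 6: Δl = 1.9/cos58.4° = 3.626 m; N'_6 = 62·cos58.4° = 32.5; c'Δl = 10.88; W sinα = 52.8
Σc'Δl = 47.6 kN/m; ΣN' = 790.5 kN/m; ΣW sinα = 393.5 kN/m
Resisting = 47.6 + 790.5·tan21.6° = 47.6 + 313.0 = 360.6 kN/m
FS = 360.6 / 393.5 = 0.916

FS = 0.92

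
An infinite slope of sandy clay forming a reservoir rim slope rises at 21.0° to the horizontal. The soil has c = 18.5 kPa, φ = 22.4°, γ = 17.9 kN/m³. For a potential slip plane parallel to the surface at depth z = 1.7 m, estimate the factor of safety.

FS = 2.89

For an infinite slope with a slip plane parallel to the surface (no pore pressure): FS = [c + γz cos²β tanφ] / [γz sinβ cosβ].
γz = 17.9·1.7 = 30.43 kN/m²
Numerator = 18.5 + 30.43·cos²21.0°·tan22.4° = 18.5 + 30.43·0.8716·0.4122 = 29.432 kPa
Denominator = 30.43·sin21.0°·cos21.0° = 30.43·0.3584·0.9336 = 10.181 kPa
FS = 29.432 / 10.181 = 2.891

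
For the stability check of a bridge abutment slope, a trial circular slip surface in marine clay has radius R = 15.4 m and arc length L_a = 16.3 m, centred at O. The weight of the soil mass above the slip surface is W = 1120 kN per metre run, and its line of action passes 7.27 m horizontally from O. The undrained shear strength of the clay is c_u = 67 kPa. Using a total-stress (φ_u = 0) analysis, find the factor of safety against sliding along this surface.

Taking moments about the centre O, the resisting moment is provided by the undrained shear strength acting along the arc:
M_R = c_u·L_a·R = 67·16.30·15.4 = 16818.3 kN·m/m
M_D = W·d = 1120·7.27 = 8142.4 kN·m/m
FS = M_R / M_D = 16818.3 / 8142.4 = 2.066

FS = 2.07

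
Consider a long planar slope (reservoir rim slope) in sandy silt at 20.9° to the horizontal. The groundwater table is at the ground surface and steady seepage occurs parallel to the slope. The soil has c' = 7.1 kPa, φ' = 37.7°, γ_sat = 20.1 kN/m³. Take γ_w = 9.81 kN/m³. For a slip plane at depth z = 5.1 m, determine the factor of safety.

With seepage parallel to the slope and the water table at the surface, the effective normal stress on the slip plane uses the buoyant unit weight γ' = γ_sat − γ_w while the driving shear stress uses γ_sat:
FS = [c' + γ' z cos²β tanφ'] / [γ_sat z sinβ cosβ]
γ' = 20.1 − 9.81 = 10.29 kN/m³
Numerator = 7.1 + 10.29·5.1·cos²20.9°·tan37.7° = 7.1 + 10.29·5.1·0.8727·0.7729 = 42.499 kPa
Denominator = 20.1·5.1·sin20.9°·cos20.9° = 20.1·5.1·0.3567·0.9342 = 34.163 kPa
FS = 42.499 / 34.163 = 1.244

FS = 1.24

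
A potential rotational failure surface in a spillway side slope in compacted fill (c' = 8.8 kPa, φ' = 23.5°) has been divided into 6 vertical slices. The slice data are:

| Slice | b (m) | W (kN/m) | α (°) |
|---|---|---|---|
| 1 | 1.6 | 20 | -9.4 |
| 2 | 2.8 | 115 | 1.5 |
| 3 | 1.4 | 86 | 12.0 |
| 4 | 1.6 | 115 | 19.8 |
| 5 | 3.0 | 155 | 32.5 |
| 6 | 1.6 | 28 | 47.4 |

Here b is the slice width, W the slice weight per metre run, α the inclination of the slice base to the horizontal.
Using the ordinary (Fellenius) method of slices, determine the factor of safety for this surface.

FS = 2.03

Ordinary method of slices: FS = Σ[c'·Δl_i + (W_i cosα_i)·tanφ'] / Σ W_i sinα_i, with Δl_i = b_i / cosα_i.
Slice 1: Δl = 1.6/cos(-9.4°) = 1.622 m; N'_1 = 20·cos(-9.4°) = 19.7; c'Δl = 14.27; W sinα = -3.3
Slice 2: Δl = 2.8/cos1.5° = 2.801 m; N'_2 = 115·cos1.5° = 115.0; c'Δl = 24.65; W sinα = 3.0
Slice 3: Δl = 1.4/cos12.0° = 1.431 m; N'_3 = 86·cos12.0° = 84.1; c'Δl = 12.60; W sinα = 17.9
Slice 4: Δl = 1.6/cos19.8° = 1.701 m; N'_4 = 115·cos19.8° = 108.2; c'Δl = 14.96; W sinα = 39.0
Slice 5: Δl = 3.0/cos32.5° = 3.557 m; N'_5 = 155·cos32.5° = 130.7; c'Δl = 31.30; W sinα = 83.3
Slice 6: Δl = 1.6/cos47.4° = 2.364 m; N'_6 = 28·cos47.4° = 19.0; c'Δl = 20.80; W sinα = 20.6
Σc'Δl = 118.6 kN/m; ΣN' = 476.7 kN/m; ΣW sinα = 160.5 kN/m
Resisting = 118.6 + 476.7·tan23.5° = 118.6 + 207.3 = 325.9 kN/m
FS = 325.9 / 160.5 = 2.031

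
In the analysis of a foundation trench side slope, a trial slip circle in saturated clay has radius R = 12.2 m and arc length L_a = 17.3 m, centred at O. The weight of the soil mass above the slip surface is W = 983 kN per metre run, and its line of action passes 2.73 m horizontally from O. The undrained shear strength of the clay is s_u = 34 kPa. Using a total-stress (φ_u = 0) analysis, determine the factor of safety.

Taking moments about the centre O, the resisting moment is provided by the undrained shear strength acting along the arc:
M_R = s_u·L_a·R = 34·17.30·12.2 = 7176.0 kN·m/m
M_D = W·d = 983·2.73 = 2683.6 kN·m/m
FS = M_R / M_D = 7176.0 / 2683.6 = 2.674

FS = 2.67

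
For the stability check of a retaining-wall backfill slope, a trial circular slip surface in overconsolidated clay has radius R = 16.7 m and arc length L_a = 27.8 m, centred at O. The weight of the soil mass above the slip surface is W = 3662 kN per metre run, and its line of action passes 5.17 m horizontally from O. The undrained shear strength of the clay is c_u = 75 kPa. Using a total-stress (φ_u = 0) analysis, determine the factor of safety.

FS = 1.84

Taking moments about the centre O, the resisting moment is provided by the undrained shear strength acting along the arc:
M_R = c_u·L_a·R = 75·27.80·16.7 = 34819.5 kN·m/m
M_D = W·d = 3662·5.17 = 18932.5 kN·m/m
FS = M_R / M_D = 34819.5 / 18932.5 = 1.839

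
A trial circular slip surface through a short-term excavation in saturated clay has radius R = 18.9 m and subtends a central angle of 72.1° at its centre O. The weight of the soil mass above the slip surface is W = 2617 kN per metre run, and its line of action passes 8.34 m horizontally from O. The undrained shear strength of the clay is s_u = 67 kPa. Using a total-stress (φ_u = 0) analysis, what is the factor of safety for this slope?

Taking moments about the centre O, the resisting moment is provided by the undrained shear strength acting along the arc:
Arc length L_a = R·θ = 18.9·(72.1°·π/180) = 18.9·1.2584 = 23.78 m
M_R = s_u·L_a·R = 67·23.78·18.9 = 30117.0 kN·m/m
M_D = W·d = 2617·8.34 = 21825.8 kN·m/m
FS = M_R / M_D = 30117.0 / 21825.8 = 1.380

FS = 1.38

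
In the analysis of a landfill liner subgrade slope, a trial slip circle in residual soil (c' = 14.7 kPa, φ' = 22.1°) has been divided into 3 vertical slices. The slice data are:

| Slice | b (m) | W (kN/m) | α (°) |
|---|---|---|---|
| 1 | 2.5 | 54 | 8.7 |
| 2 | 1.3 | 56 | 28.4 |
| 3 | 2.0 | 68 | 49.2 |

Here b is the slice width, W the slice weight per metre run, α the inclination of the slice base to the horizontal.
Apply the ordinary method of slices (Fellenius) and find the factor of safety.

FS = 1.90

Ordinary method of slices: FS = Σ[c'·Δl_i + (W_i cosα_i)·tanφ'] / Σ W_i sinα_i, with Δl_i = b_i / cosα_i.
Slice 1: Δl = 2.5/cos8.7° = 2.529 m; N'_1 = 54·cos8.7° = 53.4; c'Δl = 37.18; W sinα = 8.2
Slice 2: Δl = 1.3/cos28.4° = 1.478 m; N'_2 = 56·cos28.4° = 49.3; c'Δl = 21.72; W sinα = 26.6
Slice 3: Δl = 2.0/cos49.2° = 3.061 m; N'_3 = 68·cos49.2° = 44.4; c'Δl = 44.99; W sinα = 51.5
Σc'Δl = 103.9 kN/m; ΣN' = 147.1 kN/m; ΣW sinα = 86.3 kN/m
Resisting = 103.9 + 147.1·tan22.1° = 103.9 + 59.7 = 163.6 kN/m
FS = 163.6 / 86.3 = 1.896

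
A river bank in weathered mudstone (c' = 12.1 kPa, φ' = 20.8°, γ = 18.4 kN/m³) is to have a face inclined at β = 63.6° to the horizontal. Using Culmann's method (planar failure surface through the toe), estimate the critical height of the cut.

Culmann's analysis gives the critical failure plane at α_cr = (β + φ')/2 = (63.6 + 20.8)/2 = 42.2°, and the critical height
H_c = (4c'/γ) · sinβ cosφ' / [1 − cos(β − φ')]
    = (4·12.1/18.4) · sin63.6°·cos20.8° / [1 − cos(42.8°)]
    = 2.630 · 0.8957·0.9348 / [1 − 0.7337]
    = 2.630 · 0.8373 / 0.2663
    = 8.27 m

H_c = 8.27 m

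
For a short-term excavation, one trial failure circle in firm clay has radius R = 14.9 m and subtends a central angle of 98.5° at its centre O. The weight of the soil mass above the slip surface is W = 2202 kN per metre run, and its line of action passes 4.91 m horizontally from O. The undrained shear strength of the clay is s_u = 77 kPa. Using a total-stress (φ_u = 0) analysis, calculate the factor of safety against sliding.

FS = 2.72

Taking moments about the centre O, the resisting moment is provided by the undrained shear strength acting along the arc:
Arc length L_a = R·θ = 14.9·(98.5°·π/180) = 14.9·1.7191 = 25.62 m
M_R = s_u·L_a·R = 77·25.62·14.9 = 29388.5 kN·m/m
M_D = W·d = 2202·4.91 = 10811.8 kN·m/m
FS = M_R / M_D = 29388.5 / 10811.8 = 2.718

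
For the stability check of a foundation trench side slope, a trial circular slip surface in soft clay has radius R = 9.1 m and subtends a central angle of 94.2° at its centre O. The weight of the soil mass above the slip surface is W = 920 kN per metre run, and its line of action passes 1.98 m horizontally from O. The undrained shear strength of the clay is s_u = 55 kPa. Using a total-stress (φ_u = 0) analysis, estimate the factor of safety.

Taking moments about the centre O, the resisting moment is provided by the undrained shear strength acting along the arc:
Arc length L_a = R·θ = 9.1·(94.2°·π/180) = 9.1·1.6441 = 14.96 m
M_R = s_u·L_a·R = 55·14.96·9.1 = 7488.1 kN·m/m
M_D = W·d = 920·1.98 = 1821.6 kN·m/m
FS = M_R / M_D = 7488.1 / 1821.6 = 4.111

FS = 4.11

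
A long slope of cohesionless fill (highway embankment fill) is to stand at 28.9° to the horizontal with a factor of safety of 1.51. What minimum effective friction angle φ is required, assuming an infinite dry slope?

φ = 39.8°

FS = tanφ/tanβ ⇒ tanφ = FS · tanβ = 1.51 · tan28.9° = 0.8336
φ = arctan(0.8336) = 39.81°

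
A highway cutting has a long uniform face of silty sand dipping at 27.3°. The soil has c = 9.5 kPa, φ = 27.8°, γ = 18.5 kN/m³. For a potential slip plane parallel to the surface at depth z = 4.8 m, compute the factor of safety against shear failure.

FS = 1.28

For an infinite slope with a slip plane parallel to the surface (no pore pressure): FS = [c + γz cos²β tanφ] / [γz sinβ cosβ].
γz = 18.5·4.8 = 88.80 kN/m²
Numerator = 9.5 + 88.80·cos²27.3°·tan27.8° = 9.5 + 88.80·0.7896·0.5272 = 46.470 kPa
Denominator = 88.80·sin27.3°·cos27.3° = 88.80·0.4586·0.8886 = 36.192 kPa
FS = 46.470 / 36.192 = 1.284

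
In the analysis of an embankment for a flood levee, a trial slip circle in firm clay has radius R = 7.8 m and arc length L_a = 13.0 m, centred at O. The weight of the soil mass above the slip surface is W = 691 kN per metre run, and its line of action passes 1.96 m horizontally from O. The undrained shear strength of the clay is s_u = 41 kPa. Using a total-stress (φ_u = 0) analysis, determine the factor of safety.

Taking moments about the centre O, the resisting moment is provided by the undrained shear strength acting along the arc:
M_R = s_u·L_a·R = 41·13.00·7.8 = 4157.4 kN·m/m
M_D = W·d = 691·1.96 = 1354.4 kN·m/m
FS = M_R / M_D = 4157.4 / 1354.4 = 3.070

FS = 3.07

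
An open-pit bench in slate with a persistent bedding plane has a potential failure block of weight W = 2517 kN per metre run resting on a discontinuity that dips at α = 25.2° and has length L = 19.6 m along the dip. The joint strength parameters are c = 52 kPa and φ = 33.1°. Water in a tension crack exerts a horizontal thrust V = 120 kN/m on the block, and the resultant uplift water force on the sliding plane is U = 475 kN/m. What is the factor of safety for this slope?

Resolving the block weight along and normal to the plane and applying the Mohr–Coulomb strength on the joint:
N' = W cosα − U − V sinα = 2517·cos25.2° − 475 − 120·sin25.2° = 1751.4 kN/m
Driving force T = W sinα + V cosα = 2517·sin25.2° + 120·cos25.2° = 1180.3 kN/m
Resisting force R = c·L + N'·tanφ = 52·19.6 + 1751.4·tan33.1° = 1019.2 + 1141.7 = 2160.9 kN/m
FS = R / T = 2160.9 / 1180.3 = 1.831

FS = 1.83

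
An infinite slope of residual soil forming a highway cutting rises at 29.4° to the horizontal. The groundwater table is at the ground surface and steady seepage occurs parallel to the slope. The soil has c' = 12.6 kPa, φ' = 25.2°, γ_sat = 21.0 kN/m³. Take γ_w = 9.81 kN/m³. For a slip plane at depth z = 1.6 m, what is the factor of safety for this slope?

FS = 1.32

With seepage parallel to the slope and the water table at the surface, the effective normal stress on the slip plane uses the buoyant unit weight γ' = γ_sat − γ_w while the driving shear stress uses γ_sat:
FS = [c' + γ' z cos²β tanφ'] / [γ_sat z sinβ cosβ]
γ' = 21.0 − 9.81 = 11.19 kN/m³
Numerator = 12.6 + 11.19·1.6·cos²29.4°·tan25.2° = 12.6 + 11.19·1.6·0.7590·0.4706 = 18.995 kPa
Denominator = 21.0·1.6·sin29.4°·cos29.4° = 21.0·1.6·0.4909·0.8712 = 14.370 kPa
FS = 18.995 / 14.370 = 1.322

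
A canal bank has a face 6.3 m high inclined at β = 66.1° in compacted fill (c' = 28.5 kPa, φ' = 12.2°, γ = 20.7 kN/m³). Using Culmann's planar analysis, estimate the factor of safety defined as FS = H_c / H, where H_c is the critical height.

H_c = (4c'/γ) · sinβ cosφ' / [1 − cos(β − φ')]
    = (4·28.5/20.7) · sin66.1°·cos12.2° / [1 − cos53.9°]
    = 5.507 · 0.8936 / 0.4108 = 11.98 m
FS = H_c / H = 11.98 / 6.3 = 1.902

FS = 1.90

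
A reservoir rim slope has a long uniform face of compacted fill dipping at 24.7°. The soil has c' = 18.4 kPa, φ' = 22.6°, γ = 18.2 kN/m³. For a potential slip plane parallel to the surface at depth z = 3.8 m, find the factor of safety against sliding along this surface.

FS = 1.61

For an infinite slope with a slip plane parallel to the surface (no pore pressure): FS = [c' + γz cos²β tanφ'] / [γz sinβ cosβ].
γz = 18.2·3.8 = 69.16 kN/m²
Numerator = 18.4 + 69.16·cos²24.7°·tan22.6° = 18.4 + 69.16·0.8254·0.4163 = 42.162 kPa
Denominator = 69.16·sin24.7°·cos24.7° = 69.16·0.4179·0.9085 = 26.256 kPa
FS = 42.162 / 26.256 = 1.606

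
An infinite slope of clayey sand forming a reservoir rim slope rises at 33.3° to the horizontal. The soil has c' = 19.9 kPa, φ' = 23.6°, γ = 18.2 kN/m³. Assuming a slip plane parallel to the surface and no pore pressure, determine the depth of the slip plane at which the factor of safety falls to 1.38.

z = 3.33 m

Setting FS = 1.38 in FS = [c' + γz cos²β tanφ'] / [γz sinβ cosβ] and solving for z:
z = c' / [γ cosβ (FS·sinβ − cosβ·tanφ')]
  = 19.9 / [18.2·cos33.3°·(1.38·sin33.3° − cos33.3°·tan23.6°)]
  = 19.9 / [18.2·0.8358·(1.38·0.5490 − 0.8358·0.4369)]
  = 19.9 / 5.9705 = 3.333 m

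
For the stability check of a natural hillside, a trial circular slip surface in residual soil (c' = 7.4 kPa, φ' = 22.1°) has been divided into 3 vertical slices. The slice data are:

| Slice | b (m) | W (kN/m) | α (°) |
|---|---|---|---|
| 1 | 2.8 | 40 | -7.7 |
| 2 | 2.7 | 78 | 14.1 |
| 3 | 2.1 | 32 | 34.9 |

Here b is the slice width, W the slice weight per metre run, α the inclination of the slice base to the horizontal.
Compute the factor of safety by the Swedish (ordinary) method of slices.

Ordinary method of slices: FS = Σ[c'·Δl_i + (W_i cosα_i)·tanφ'] / Σ W_i sinα_i, with Δl_i = b_i / cosα_i.
Slice 1: Δl = 2.8/cos(-7.7°) = 2.825 m; N'_1 = 40·cos(-7.7°) = 39.6; c'Δl = 20.91; W sinα = -5.4
Slice 2: Δl = 2.7/cos14.1° = 2.784 m; N'_2 = 78·cos14.1° = 75.7; c'Δl = 20.60; W sinα = 19.0
Slice 3: Δl = 2.1/cos34.9° = 2.561 m; N'_3 = 32·cos34.9° = 26.2; c'Δl = 18.95; W sinα = 18.3
Σc'Δl = 60.5 kN/m; ΣN' = 141.5 kN/m; ΣW sinα = 32.0 kN/m
Resisting = 60.5 + 141.5·tan22.1° = 60.5 + 57.5 = 117.9 kN/m
FS = 117.9 / 32.0 = 3.691

FS = 3.69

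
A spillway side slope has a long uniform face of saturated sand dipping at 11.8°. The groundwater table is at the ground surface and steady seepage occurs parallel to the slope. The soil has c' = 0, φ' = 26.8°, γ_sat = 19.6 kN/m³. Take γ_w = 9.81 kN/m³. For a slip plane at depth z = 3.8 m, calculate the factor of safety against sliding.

With seepage parallel to the slope and the water table at the surface, the effective normal stress on the slip plane uses the buoyant unit weight γ' = γ_sat − γ_w while the driving shear stress uses γ_sat:
FS = [c' + γ' z cos²β tanφ'] / [γ_sat z sinβ cosβ]
(For c' = 0 this reduces to FS = (γ'/γ_sat)·tanφ'/tanβ.)
γ' = 19.6 − 9.81 = 9.79 kN/m³
Numerator = 0.0 + 9.79·3.8·cos²11.8°·tan26.8° = 0.0 + 9.79·3.8·0.9582·0.5051 = 18.006 kPa
Denominator = 19.6·3.8·sin11.8°·cos11.8° = 19.6·3.8·0.2045·0.9789 = 14.909 kPa
FS = 18.006 / 14.909 = 1.208

FS = 1.21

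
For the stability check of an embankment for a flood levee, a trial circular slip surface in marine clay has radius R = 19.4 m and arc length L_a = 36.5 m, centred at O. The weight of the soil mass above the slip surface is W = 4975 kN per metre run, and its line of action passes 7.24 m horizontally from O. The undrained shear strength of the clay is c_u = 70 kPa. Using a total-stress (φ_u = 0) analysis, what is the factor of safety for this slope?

Taking moments about the centre O, the resisting moment is provided by the undrained shear strength acting along the arc:
M_R = c_u·L_a·R = 70·36.50·19.4 = 49567.0 kN·m/m
M_D = W·d = 4975·7.24 = 36019.0 kN·m/m
FS = M_R / M_D = 49567.0 / 36019.0 = 1.376

FS = 1.38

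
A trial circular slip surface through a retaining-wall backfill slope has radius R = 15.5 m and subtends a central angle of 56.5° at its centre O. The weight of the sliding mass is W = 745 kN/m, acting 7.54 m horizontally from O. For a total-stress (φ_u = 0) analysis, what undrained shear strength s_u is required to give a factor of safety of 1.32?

FS = s_u·L_a·R / (W·d), so s_u = FS·W·d / (L_a·R).
Arc length L_a = R·θ = 15.5·(56.5°·π/180) = 15.5·0.9861 = 15.28 m
s_u = 1.32·745·7.54 / (15.28·15.5) = 7414.8 / 236.91 = 31.30 kPa

s_u = 31.3 kPa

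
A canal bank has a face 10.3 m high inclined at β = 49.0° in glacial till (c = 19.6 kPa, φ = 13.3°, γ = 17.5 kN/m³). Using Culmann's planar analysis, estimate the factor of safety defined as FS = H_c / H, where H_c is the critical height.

FS = 1.70

H_c = (4c/γ) · sinβ cosφ / [1 − cos(β − φ)]
    = (4·19.6/17.5) · sin49.0°·cos13.3° / [1 − cos35.7°]
    = 4.480 · 0.7345 / 0.1879 = 17.51 m
FS = H_c / H = 17.51 / 10.3 = 1.700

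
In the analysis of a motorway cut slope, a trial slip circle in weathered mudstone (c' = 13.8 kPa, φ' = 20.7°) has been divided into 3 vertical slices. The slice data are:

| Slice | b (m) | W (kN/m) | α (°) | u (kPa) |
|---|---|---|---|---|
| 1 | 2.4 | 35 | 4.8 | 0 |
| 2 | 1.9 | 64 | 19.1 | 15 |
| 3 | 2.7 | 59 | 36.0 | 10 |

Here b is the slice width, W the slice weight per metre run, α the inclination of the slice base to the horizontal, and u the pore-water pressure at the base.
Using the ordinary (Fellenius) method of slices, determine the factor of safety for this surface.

FS = 2.34

Ordinary method of slices: FS = Σ[c'·Δl_i + (W_i cosα_i − u_i·Δl_i)·tanφ'] / Σ W_i sinα_i, with Δl_i = b_i / cosα_i.
Slice 1: Δl = 2.4/cos4.8° = 2.408 m; N'_1 = 35·cos4.8° − 0·2.408 = 34.9; c'Δl = 33.24; W sinα = 2.9
Slice 2: Δl = 1.9/cos19.1° = 2.011 m; N'_2 = 64·cos19.1° − 15·2.011 = 30.3; c'Δl = 27.75; W sinα = 20.9
Slice 3: Δl = 2.7/cos36.0° = 3.337 m; N'_3 = 59·cos36.0° − 10·3.337 = 14.4; c'Δl = 46.06; W sinα = 34.7
Σc'Δl = 107.0 kN/m; ΣN' = 79.6 kN/m; ΣW sinα = 58.5 kN/m
Resisting = 107.0 + 79.6·tan20.7° = 107.0 + 30.1 = 137.1 kN/m
FS = 137.1 / 58.5 = 2.342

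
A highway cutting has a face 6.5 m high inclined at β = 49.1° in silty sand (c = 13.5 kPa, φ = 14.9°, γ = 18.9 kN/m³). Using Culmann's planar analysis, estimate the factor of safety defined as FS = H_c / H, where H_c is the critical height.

FS = 1.86

H_c = (4c/γ) · sinβ cosφ / [1 − cos(β − φ)]
    = (4·13.5/18.9) · sin49.1°·cos14.9° / [1 − cos34.2°]
    = 2.857 · 0.7304 / 0.1729 = 12.07 m
FS = H_c / H = 12.07 / 6.5 = 1.857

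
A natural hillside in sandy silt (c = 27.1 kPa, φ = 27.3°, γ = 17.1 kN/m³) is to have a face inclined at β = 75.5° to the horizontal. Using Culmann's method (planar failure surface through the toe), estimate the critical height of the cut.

H_c = 16.35 m

Culmann's analysis gives the critical failure plane at α_cr = (β + φ)/2 = (75.5 + 27.3)/2 = 51.4°, and the critical height
H_c = (4c/γ) · sinβ cosφ / [1 − cos(β − φ)]
    = (4·27.1/17.1) · sin75.5°·cos27.3° / [1 − cos(48.2°)]
    = 6.339 · 0.9681·0.8886 / [1 − 0.6665]
    = 6.339 · 0.8603 / 0.3335
    = 16.35 m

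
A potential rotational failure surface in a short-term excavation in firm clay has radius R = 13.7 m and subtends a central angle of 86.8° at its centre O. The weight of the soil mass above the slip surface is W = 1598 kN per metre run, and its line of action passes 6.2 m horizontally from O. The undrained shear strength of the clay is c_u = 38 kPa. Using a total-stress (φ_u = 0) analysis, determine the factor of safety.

Taking moments about the centre O, the resisting moment is provided by the undrained shear strength acting along the arc:
Arc length L_a = R·θ = 13.7·(86.8°·π/180) = 13.7·1.5149 = 20.75 m
M_R = c_u·L_a·R = 38·20.75·13.7 = 10804.9 kN·m/m
M_D = W·d = 1598·6.2 = 9907.6 kN·m/m
FS = M_R / M_D = 10804.9 / 9907.6 = 1.091

FS = 1.09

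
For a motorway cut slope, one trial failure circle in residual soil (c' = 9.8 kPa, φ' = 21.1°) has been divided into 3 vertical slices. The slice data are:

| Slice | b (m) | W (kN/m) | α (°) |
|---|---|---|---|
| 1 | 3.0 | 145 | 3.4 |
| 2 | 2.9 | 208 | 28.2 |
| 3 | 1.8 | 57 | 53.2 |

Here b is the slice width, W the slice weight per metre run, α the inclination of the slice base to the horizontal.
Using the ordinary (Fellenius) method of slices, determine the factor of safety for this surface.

FS = 1.51

Ordinary method of slices: FS = Σ[c'·Δl_i + (W_i cosα_i)·tanφ'] / Σ W_i sinα_i, with Δl_i = b_i / cosα_i.
Slice 1: Δl = 3.0/cos3.4° = 3.005 m; N'_1 = 145·cos3.4° = 144.7; c'Δl = 29.45; W sinα = 8.6
Slice 2: Δl = 2.9/cos28.2° = 3.291 m; N'_2 = 208·cos28.2° = 183.3; c'Δl = 32.25; W sinα = 98.3
Slice 3: Δl = 1.8/cos53.2° = 3.005 m; N'_3 = 57·cos53.2° = 34.1; c'Δl = 29.45; W sinα = 45.6
Σc'Δl = 91.1 kN/m; ΣN' = 362.2 kN/m; ΣW sinα = 152.5 kN/m
Resisting = 91.1 + 362.2·tan21.1° = 91.1 + 139.8 = 230.9 kN/m
FS = 230.9 / 152.5 = 1.514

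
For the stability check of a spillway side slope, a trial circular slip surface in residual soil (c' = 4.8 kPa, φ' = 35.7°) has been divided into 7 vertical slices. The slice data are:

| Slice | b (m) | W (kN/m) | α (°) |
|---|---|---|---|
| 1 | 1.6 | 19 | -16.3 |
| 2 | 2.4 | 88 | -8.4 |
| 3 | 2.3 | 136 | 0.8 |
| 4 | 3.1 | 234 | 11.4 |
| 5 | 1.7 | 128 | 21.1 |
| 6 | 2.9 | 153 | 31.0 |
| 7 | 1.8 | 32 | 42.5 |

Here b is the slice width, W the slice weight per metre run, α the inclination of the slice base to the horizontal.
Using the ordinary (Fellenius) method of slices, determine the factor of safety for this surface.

FS = 3.50

Ordinary method of slices: FS = Σ[c'·Δl_i + (W_i cosα_i)·tanφ'] / Σ W_i sinα_i, with Δl_i = b_i / cosα_i.
Slice 1: Δl = 1.6/cos(-16.3°) = 1.667 m; N'_1 = 19·cos(-16.3°) = 18.2; c'Δl = 8.00; W sinα = -5.3
Slice 2: Δl = 2.4/cos(-8.4°) = 2.426 m; N'_2 = 88·cos(-8.4°) = 87.1; c'Δl = 11.64; W sinα = -12.9
Slice 3: Δl = 2.3/cos0.8° = 2.300 m; N'_3 = 136·cos0.8° = 136.0; c'Δl = 11.04; W sinα = 1.9
Slice 4: Δl = 3.1/cos11.4° = 3.162 m; N'_4 = 234·cos11.4° = 229.4; c'Δl = 15.18; W sinα = 46.3
Slice 5: Δl = 1.7/cos21.1° = 1.822 m; N'_5 = 128·cos21.1° = 119.4; c'Δl = 8.75; W sinα = 46.1
Slice 6: Δl = 2.9/cos31.0° = 3.383 m; N'_6 = 153·cos31.0° = 131.1; c'Δl = 16.24; W sinα = 78.8
Slice 7: Δl = 1.8/cos42.5° = 2.441 m; N'_7 = 32·cos42.5° = 23.6; c'Δl = 11.72; W sinα = 21.6
Σc'Δl = 82.6 kN/m; ΣN' = 744.8 kN/m; ΣW sinα = 176.5 kN/m
Resisting = 82.6 + 744.8·tan35.7° = 82.6 + 535.2 = 617.8 kN/m
FS = 617.8 / 176.5 = 3.501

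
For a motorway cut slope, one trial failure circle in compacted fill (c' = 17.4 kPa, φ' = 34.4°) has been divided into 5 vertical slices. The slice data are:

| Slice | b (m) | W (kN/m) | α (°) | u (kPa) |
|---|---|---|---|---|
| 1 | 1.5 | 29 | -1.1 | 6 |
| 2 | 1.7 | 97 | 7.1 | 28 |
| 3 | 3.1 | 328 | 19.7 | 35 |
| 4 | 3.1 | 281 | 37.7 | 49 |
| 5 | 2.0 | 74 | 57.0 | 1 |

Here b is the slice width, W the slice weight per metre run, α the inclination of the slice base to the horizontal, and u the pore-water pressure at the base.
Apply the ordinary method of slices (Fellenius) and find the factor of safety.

FS = 1.32

Ordinary method of slices: FS = Σ[c'·Δl_i + (W_i cosα_i − u_i·Δl_i)·tanφ'] / Σ W_i sinα_i, with Δl_i = b_i / cosα_i.
Slice 1: Δl = 1.5/cos(-1.1°) = 1.500 m; N'_1 = 29·cos(-1.1°) − 6·1.500 = 20.0; c'Δl = 26.10; W sinα = -0.6
Slice 2: Δl = 1.7/cos7.1° = 1.713 m; N'_2 = 97·cos7.1° − 28·1.713 = 48.3; c'Δl = 29.81; W sinα = 12.0
Slice 3: Δl = 3.1/cos19.7° = 3.293 m; N'_3 = 328·cos19.7° − 35·3.293 = 193.6; c'Δl = 57.29; W sinα = 110.6
Slice 4: Δl = 3.1/cos37.7° = 3.918 m; N'_4 = 281·cos37.7° − 49·3.918 = 30.4; c'Δl = 68.17; W sinα = 171.8
Slice 5: Δl = 2.0/cos57.0° = 3.672 m; N'_5 = 74·cos57.0° − 1·3.672 = 36.6; c'Δl = 63.90; W sinα = 62.1
Σc'Δl = 245.3 kN/m; ΣN' = 328.8 kN/m; ΣW sinα = 355.9 kN/m
Resisting = 245.3 + 328.8·tan34.4° = 245.3 + 225.1 = 470.4 kN/m
FS = 470.4 / 355.9 = 1.322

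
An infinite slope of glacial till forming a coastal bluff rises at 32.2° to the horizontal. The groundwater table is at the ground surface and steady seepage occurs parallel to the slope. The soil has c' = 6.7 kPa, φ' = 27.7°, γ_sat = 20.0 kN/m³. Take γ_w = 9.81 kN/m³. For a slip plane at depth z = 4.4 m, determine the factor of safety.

With seepage parallel to the slope and the water table at the surface, the effective normal stress on the slip plane uses the buoyant unit weight γ' = γ_sat − γ_w while the driving shear stress uses γ_sat:
FS = [c' + γ' z cos²β tanφ'] / [γ_sat z sinβ cosβ]
γ' = 20.0 − 9.81 = 10.19 kN/m³
Numerator = 6.7 + 10.19·4.4·cos²32.2°·tan27.7° = 6.7 + 10.19·4.4·0.7160·0.5250 = 23.555 kPa
Denominator = 20.0·4.4·sin32.2°·cos32.2° = 20.0·4.4·0.5329·0.8462 = 39.681 kPa
FS = 23.555 / 39.681 = 0.594

FS = 0.59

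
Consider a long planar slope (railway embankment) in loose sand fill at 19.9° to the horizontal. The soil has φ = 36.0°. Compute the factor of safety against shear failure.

For a dry cohesionless infinite slope the factor of safety is FS = tanφ / tanβ.
FS = tan36.0° / tan19.9° = 0.7265 / 0.3620 = 2.007

FS = 2.01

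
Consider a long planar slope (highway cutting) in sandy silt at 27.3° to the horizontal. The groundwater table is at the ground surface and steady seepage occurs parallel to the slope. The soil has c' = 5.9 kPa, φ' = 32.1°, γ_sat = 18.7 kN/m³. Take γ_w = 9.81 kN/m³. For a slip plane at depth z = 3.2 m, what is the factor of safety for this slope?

With seepage parallel to the slope and the water table at the surface, the effective normal stress on the slip plane uses the buoyant unit weight γ' = γ_sat − γ_w while the driving shear stress uses γ_sat:
FS = [c' + γ' z cos²β tanφ'] / [γ_sat z sinβ cosβ]
γ' = 18.7 − 9.81 = 8.89 kN/m³
Numerator = 5.9 + 8.89·3.2·cos²27.3°·tan32.1° = 5.9 + 8.89·3.2·0.7896·0.6273 = 19.991 kPa
Denominator = 18.7·3.2·sin27.3°·cos27.3° = 18.7·3.2·0.4586·0.8886 = 24.389 kPa
FS = 19.991 / 24.389 = 0.820

FS = 0.82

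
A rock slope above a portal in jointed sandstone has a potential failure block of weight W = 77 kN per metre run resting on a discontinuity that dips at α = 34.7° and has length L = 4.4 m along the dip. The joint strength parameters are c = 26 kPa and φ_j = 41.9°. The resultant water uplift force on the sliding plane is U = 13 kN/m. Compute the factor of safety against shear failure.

Resolving the block weight along and normal to the plane and applying the Mohr–Coulomb strength on the joint:
N' = W cosα − U = 77·cos34.7° − 13 = 50.3 kN/m
Driving force T = W sinα = 77·sin34.7° = 43.8 kN/m
Resisting force R = c·L + N'·tanφ_j = 26·4.4 + 50.3·tan41.9° = 114.4 + 45.1 = 159.5 kN/m
FS = R / T = 159.5 / 43.8 = 3.640

FS = 3.64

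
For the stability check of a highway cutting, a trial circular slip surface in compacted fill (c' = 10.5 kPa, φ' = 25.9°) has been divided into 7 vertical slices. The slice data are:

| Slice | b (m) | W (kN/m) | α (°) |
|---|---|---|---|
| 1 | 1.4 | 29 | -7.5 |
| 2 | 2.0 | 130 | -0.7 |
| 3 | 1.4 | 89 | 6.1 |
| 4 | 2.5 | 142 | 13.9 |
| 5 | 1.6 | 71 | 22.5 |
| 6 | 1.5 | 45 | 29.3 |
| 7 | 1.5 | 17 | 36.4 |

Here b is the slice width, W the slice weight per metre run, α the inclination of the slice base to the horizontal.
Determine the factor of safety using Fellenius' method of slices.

Ordinary method of slices: FS = Σ[c'·Δl_i + (W_i cosα_i)·tanφ'] / Σ W_i sinα_i, with Δl_i = b_i / cosα_i.
Slice 1: Δl = 1.4/cos(-7.5°) = 1.412 m; N'_1 = 29·cos(-7.5°) = 28.8; c'Δl = 14.83; W sinα = -3.8
Slice 2: Δl = 2.0/cos(-0.7°) = 2.000 m; N'_2 = 130·cos(-0.7°) = 130.0; c'Δl = 21.00; W sinα = -1.6
Slice 3: Δl = 1.4/cos6.1° = 1.408 m; N'_3 = 89·cos6.1° = 88.5; c'Δl = 14.78; W sinα = 9.5
Slice 4: Δl = 2.5/cos13.9° = 2.575 m; N'_4 = 142·cos13.9° = 137.8; c'Δl = 27.04; W sinα = 34.1
Slice 5: Δl = 1.6/cos22.5° = 1.732 m; N'_5 = 71·cos22.5° = 65.6; c'Δl = 18.18; W sinα = 27.2
Slice 6: Δl = 1.5/cos29.3° = 1.720 m; N'_6 = 45·cos29.3° = 39.2; c'Δl = 18.06; W sinα = 22.0
Slice 7: Δl = 1.5/cos36.4° = 1.864 m; N'_7 = 17·cos36.4° = 13.7; c'Δl = 19.57; W sinα = 10.1
Σc'Δl = 133.5 kN/m; ΣN' = 503.6 kN/m; ΣW sinα = 97.5 kN/m
Resisting = 133.5 + 503.6·tan25.9° = 133.5 + 244.5 = 378.0 kN/m
FS = 378.0 / 97.5 = 3.878

FS = 3.88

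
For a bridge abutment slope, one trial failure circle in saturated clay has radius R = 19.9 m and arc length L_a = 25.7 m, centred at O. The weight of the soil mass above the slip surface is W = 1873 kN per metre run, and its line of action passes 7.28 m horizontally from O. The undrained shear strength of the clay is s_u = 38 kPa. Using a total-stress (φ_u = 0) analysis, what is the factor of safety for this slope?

Taking moments about the centre O, the resisting moment is provided by the undrained shear strength acting along the arc:
M_R = s_u·L_a·R = 38·25.70·19.9 = 19434.3 kN·m/m
M_D = W·d = 1873·7.28 = 13635.4 kN·m/m
FS = M_R / M_D = 19434.3 / 13635.4 = 1.425

FS = 1.43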